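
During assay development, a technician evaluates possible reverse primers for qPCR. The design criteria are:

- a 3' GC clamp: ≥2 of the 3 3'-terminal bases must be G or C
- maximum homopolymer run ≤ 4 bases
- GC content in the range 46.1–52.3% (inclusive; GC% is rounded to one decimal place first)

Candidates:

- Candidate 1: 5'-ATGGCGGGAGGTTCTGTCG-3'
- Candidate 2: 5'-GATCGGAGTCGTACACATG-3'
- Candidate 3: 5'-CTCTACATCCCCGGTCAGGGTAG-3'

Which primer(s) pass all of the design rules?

Candidate 1 (19 nt, A=2 T=5 G=9 C=3): 3' end TCG has 2 G/C ✓; longest run = 3 ✓; GC 12/19 = 63.2%, outside 46.1–52.3% ✗ — fails.
Candidate 2 (19 nt, A=5 T=4 G=6 C=4): 3' end ATG has 1 G/C, need ≥2 ✗; longest run = 2 ✓; GC 10/19 = 52.6%, outside 46.1–52.3% ✗ — fails.
Candidate 3 (23 nt, A=4 T=5 G=6 C=8): 3' end TAG has 1 G/C, need ≥2 ✗; longest run = 4 ✓; GC 14/23 = 60.9%, outside 46.1–52.3% ✗ — fails.

None of the candidates satisfy all criteria.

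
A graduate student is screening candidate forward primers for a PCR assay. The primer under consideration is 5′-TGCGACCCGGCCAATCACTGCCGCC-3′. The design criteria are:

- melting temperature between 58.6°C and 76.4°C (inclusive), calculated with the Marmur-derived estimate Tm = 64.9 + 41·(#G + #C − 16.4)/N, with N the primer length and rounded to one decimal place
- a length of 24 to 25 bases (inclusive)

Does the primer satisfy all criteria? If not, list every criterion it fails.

Meets all criteria.

Base counts: A=4, T=3, G=6, C=12 (length 25).
Tm: Tm = 64.9 + 41·(18 − 16.4)/25 = 67.5°C ✓
length: length 25 ✓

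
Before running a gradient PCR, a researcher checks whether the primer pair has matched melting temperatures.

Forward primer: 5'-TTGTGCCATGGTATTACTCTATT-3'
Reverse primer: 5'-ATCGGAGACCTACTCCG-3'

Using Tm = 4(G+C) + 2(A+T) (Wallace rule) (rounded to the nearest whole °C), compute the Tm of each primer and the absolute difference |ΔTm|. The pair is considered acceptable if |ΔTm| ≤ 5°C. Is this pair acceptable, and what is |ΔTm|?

|ΔTm| = 8°C; the pair is not acceptable.

Forward: A=4 T=11 G=4 C=4 → Tm = 2·15 + 4·8 = 62°C.
Reverse: A=4 T=3 G=4 C=6 → Tm = 2·7 + 4·10 = 54°C.
|ΔTm| = |62 − 54| = 8°C, > 5°C.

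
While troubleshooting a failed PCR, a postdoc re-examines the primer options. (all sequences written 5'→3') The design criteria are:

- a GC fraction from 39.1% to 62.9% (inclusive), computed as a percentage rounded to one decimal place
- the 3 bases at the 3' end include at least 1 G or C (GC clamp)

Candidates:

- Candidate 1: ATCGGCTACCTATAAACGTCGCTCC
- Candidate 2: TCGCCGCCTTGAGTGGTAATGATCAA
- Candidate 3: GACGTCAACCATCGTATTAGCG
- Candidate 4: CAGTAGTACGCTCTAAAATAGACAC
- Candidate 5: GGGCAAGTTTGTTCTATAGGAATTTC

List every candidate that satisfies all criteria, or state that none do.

Candidate 1, Candidate 2, Candidate 3 and Candidate 4.

Candidate 1 (25 nt, A=6 T=6 G=4 C=9): GC 13/25 = 52.0% ✓; 3' end TCC has 2 G/C ✓ — passes.
Candidate 2 (26 nt, A=6 T=7 G=7 C=6): GC 13/26 = 50.0% ✓; 3' end CAA has 1 G/C ✓ — passes.
Candidate 3 (22 nt, A=6 T=5 G=5 C=6): GC 11/22 = 50.0% ✓; 3' end GCG has 3 G/C ✓ — passes.
Candidate 4 (25 nt, A=10 T=5 G=4 C=6): GC 10/25 = 40.0% ✓; 3' end CAC has 2 G/C ✓ — passes.
Candidate 5 (26 nt, A=6 T=10 G=7 C=3): GC 10/26 = 38.5%, outside 39.1–62.9% ✗; 3' end TTC has 1 G/C ✓ — fails.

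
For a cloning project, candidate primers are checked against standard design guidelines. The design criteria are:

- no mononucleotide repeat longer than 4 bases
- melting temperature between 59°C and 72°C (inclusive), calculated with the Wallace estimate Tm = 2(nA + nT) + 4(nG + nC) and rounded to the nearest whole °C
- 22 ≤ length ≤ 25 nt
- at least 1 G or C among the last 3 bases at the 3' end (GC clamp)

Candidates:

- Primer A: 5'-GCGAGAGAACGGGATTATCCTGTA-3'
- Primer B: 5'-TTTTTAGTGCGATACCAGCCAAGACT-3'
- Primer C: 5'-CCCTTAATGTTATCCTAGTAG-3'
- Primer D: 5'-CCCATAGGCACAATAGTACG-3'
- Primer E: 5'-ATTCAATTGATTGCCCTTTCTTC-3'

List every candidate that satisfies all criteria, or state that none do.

Primer A (24 nt, A=7 T=5 G=8 C=4): longest run = 3 ✓; Tm = 2·12 + 4·12 = 72°C ✓; length 24 ✓; 3' end GTA has 1 G/C ✓ — passes.
Primer B (26 nt, A=7 T=8 G=5 C=6): longest run = 5, exceeds 4 ✗; Tm = 2·15 + 4·11 = 74°C, outside 59–72°C ✗; length 26, outside 22–25 ✗; 3' end ACT has 1 G/C ✓ — fails.
Primer C (21 nt, A=5 T=8 G=3 C=5): longest run = 3 ✓; Tm = 2·13 + 4·8 = 58°C, outside 59–72°C ✗; length 21, outside 22–25 ✗; 3' end TAG has 1 G/C ✓ — fails.
Primer D (20 nt, A=7 T=3 G=4 C=6): longest run = 3 ✓; Tm = 2·10 + 4·10 = 60°C ✓; length 20, outside 22–25 ✗; 3' end ACG has 2 G/C ✓ — fails.
Primer E (23 nt, A=4 T=11 G=2 C=6): longest run = 3 ✓; Tm = 2·15 + 4·8 = 62°C ✓; length 23 ✓; 3' end TTC has 1 G/C ✓ — passes.

Primer A and Primer E.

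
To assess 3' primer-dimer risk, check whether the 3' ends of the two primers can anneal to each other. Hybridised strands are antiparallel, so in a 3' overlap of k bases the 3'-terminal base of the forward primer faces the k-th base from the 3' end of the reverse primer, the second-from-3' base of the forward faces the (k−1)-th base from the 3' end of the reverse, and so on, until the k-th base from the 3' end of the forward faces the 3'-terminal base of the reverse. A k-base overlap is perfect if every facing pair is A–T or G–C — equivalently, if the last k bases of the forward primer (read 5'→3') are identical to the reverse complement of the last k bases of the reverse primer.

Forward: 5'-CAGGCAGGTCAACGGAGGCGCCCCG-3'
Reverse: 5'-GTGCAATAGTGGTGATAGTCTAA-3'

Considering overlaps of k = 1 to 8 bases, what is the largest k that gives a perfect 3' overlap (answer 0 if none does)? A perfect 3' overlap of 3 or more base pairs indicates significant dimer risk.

Last 8 bases (5'→3') — forward …GCGCCCCG, reverse …TAGTCTAA.
Reverse complement of the reverse primer's last 8 bases: TTAGACTA; its first k bases are the reverse complement of the reverse primer's last k bases, so a perfect k-base overlap needs the forward primer's last k bases to equal them.
Comparing (forward last k vs required): k=1: G vs T ✗; k=2: CG vs TT ✗; k=3: CCG vs TTA ✗; k=4: CCCG vs TTAG ✗; k=5: CCCCG vs TTAGA ✗; k=6: GCCCCG vs TTAGAC ✗; k=7: CGCCCCG vs TTAGACT ✗; k=8: GCGCCCCG vs TTAGACTA ✗.
No overlap length from 1 to 8 is perfect, so the longest perfect 3' overlap is 0.

Longest perfect overlap: 0 complementary base pairs; below the dimer-risk threshold (threshold 3).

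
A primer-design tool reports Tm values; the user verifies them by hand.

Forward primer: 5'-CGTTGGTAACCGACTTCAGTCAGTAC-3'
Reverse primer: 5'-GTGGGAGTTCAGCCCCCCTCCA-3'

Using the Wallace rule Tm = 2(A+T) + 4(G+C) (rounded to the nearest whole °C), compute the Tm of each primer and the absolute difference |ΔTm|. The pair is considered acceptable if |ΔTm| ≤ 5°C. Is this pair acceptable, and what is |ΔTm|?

Forward: A=6 T=7 G=6 C=7 → Tm = 2·13 + 4·13 = 78°C.
Reverse: A=3 T=4 G=6 C=9 → Tm = 2·7 + 4·15 = 74°C.
|ΔTm| = |78 − 74| = 4°C, ≤ 5°C.

|ΔTm| = 4°C; the pair is acceptable.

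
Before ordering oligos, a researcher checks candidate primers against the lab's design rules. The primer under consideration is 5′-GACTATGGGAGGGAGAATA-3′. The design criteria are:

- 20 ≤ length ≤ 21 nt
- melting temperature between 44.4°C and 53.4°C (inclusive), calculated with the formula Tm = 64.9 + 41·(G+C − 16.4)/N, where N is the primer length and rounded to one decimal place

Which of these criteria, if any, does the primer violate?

Base counts: A=7, T=3, G=8, C=1 (length 19).
length: length 19, outside 20–21 ✗
Tm: Tm = 64.9 + 41·(9 − 16.4)/19 = 48.9°C ✓

Fails: length.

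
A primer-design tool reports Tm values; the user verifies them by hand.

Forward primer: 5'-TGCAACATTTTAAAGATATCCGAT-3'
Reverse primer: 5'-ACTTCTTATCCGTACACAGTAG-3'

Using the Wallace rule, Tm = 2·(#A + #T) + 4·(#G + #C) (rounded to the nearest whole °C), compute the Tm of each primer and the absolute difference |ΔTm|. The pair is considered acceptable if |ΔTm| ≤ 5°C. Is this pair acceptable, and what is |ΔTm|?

Forward: A=9 T=8 G=3 C=4 → Tm = 2·17 + 4·7 = 62°C.
Reverse: A=6 T=7 G=3 C=6 → Tm = 2·13 + 4·9 = 62°C.
|ΔTm| = |62 − 62| = 0°C, ≤ 5°C.

|ΔTm| = 0°C; the pair is acceptable.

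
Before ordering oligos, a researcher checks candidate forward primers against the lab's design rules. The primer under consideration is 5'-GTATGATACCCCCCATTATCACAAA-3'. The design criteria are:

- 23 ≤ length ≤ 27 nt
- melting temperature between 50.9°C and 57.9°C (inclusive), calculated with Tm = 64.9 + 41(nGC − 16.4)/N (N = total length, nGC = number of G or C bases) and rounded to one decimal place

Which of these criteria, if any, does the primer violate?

Meets all criteria.

Base counts: A=9, T=6, G=2, C=8 (length 25).
length: length 25 ✓
Tm: Tm = 64.9 + 41·(10 − 16.4)/25 = 54.4°C ✓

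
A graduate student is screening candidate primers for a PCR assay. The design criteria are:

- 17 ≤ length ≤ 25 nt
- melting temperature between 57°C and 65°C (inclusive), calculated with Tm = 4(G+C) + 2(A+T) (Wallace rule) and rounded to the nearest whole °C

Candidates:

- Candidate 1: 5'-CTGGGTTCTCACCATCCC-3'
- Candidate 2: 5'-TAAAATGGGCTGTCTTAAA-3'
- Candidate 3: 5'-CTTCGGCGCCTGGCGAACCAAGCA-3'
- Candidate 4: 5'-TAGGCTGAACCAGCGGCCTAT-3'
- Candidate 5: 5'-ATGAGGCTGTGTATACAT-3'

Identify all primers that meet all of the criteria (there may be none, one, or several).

Candidate 1 only.

Candidate 1 (18 nt, A=2 T=5 G=3 C=8): length 18 ✓; Tm = 2·7 + 4·11 = 58°C ✓ — passes.
Candidate 2 (19 nt, A=7 T=6 G=4 C=2): length 19 ✓; Tm = 2·13 + 4·6 = 50°C, outside 57–65°C ✗ — fails.
Candidate 3 (24 nt, A=5 T=3 G=7 C=9): length 24 ✓; Tm = 2·8 + 4·16 = 80°C, outside 57–65°C ✗ — fails.
Candidate 4 (21 nt, A=5 T=4 G=6 C=6): length 21 ✓; Tm = 2·9 + 4·12 = 66°C, outside 57–65°C ✗ — fails.
Candidate 5 (18 nt, A=5 T=6 G=5 C=2): length 18 ✓; Tm = 2·11 + 4·7 = 50°C, outside 57–65°C ✗ — fails.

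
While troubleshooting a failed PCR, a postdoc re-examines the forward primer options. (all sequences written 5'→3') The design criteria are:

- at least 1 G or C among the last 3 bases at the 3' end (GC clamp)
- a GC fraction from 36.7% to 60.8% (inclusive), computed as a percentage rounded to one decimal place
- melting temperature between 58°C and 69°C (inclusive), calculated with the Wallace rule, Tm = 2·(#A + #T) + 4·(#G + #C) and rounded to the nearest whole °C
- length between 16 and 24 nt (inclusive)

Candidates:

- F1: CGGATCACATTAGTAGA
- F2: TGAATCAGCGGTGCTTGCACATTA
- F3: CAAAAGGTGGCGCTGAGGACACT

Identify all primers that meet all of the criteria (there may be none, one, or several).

F1 (17 nt, A=6 T=4 G=4 C=3): 3' end AGA has 1 G/C ✓; GC 7/17 = 41.2% ✓; Tm = 2·10 + 4·7 = 48°C, outside 58–69°C ✗; length 17 ✓ — fails.
F2 (24 nt, A=6 T=7 G=6 C=5): 3' end TTA has 0 G/C, need ≥1 ✗; GC 11/24 = 45.8% ✓; Tm = 2·13 + 4·11 = 70°C, outside 58–69°C ✗; length 24 ✓ — fails.
F3 (23 nt, A=7 T=3 G=8 C=5): 3' end ACT has 1 G/C ✓; GC 13/23 = 56.5% ✓; Tm = 2·10 + 4·13 = 72°C, outside 58–69°C ✗; length 23 ✓ — fails.

None of the candidates satisfy all criteria.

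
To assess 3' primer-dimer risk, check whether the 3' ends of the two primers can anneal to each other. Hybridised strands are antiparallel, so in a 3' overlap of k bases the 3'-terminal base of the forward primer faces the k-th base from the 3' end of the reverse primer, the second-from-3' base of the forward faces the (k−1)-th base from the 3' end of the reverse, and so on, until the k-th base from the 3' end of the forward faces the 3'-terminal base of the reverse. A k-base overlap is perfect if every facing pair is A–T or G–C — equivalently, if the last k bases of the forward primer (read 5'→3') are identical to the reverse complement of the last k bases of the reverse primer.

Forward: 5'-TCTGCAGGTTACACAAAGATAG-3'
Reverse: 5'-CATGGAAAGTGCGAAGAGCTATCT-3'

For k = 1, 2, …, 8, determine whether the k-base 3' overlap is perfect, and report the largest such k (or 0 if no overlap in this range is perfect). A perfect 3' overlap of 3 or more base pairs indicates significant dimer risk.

Last 8 bases (5'→3') — forward …AAAGATAG, reverse …AGCTATCT.
Reverse complement of the reverse primer's last 8 bases: AGATAGCT; its first k bases are the reverse complement of the reverse primer's last k bases, so a perfect k-base overlap needs the forward primer's last k bases to equal them.
Comparing (forward last k vs required): k=1: G vs A ✗; k=2: AG vs AG ✓; k=3: TAG vs AGA ✗; k=4: ATAG vs AGAT ✗; k=5: GATAG vs AGATA ✗; k=6: AGATAG vs AGATAG ✓; k=7: AAGATAG vs AGATAGC ✗; k=8: AAAGATAG vs AGATAGCT ✗.
Perfect overlaps at k = 2, 6; the largest is 6.

Longest perfect overlap: 6 complementary base pairs; significant dimer risk (threshold 3).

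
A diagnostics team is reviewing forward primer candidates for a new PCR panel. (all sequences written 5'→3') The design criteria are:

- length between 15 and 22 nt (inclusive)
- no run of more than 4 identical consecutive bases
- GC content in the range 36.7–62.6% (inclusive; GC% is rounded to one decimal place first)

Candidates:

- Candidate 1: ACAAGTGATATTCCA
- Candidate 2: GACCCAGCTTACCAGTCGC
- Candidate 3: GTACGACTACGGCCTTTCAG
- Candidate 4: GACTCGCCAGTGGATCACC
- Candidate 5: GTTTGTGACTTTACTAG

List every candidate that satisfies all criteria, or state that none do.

Candidate 1 (15 nt, A=6 T=4 G=2 C=3): length 15 ✓; longest run = 2 ✓; GC 5/15 = 33.3%, outside 36.7–62.6% ✗ — fails.
Candidate 2 (19 nt, A=4 T=3 G=4 C=8): length 19 ✓; longest run = 3 ✓; GC 12/19 = 63.2%, outside 36.7–62.6% ✗ — fails.
Candidate 3 (20 nt, A=4 T=5 G=5 C=6): length 20 ✓; longest run = 3 ✓; GC 11/20 = 55.0% ✓ — passes.
Candidate 4 (19 nt, A=4 T=3 G=5 C=7): length 19 ✓; longest run = 2 ✓; GC 12/19 = 63.2%, outside 36.7–62.6% ✗ — fails.
Candidate 5 (17 nt, A=3 T=8 G=4 C=2): length 17 ✓; longest run = 3 ✓; GC 6/17 = 35.3%, outside 36.7–62.6% ✗ — fails.

Candidate 3 only.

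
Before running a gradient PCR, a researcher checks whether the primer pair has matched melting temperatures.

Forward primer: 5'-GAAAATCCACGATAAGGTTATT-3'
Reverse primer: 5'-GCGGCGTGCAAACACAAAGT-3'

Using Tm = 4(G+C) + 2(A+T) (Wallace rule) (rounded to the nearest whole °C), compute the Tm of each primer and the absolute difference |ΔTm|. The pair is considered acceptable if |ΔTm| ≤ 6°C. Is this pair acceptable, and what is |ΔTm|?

Forward: A=9 T=6 G=4 C=3 → Tm = 2·15 + 4·7 = 58°C.
Reverse: A=7 T=2 G=6 C=5 → Tm = 2·9 + 4·11 = 62°C.
|ΔTm| = |58 − 62| = 4°C, ≤ 6°C.

|ΔTm| = 4°C; the pair is acceptable.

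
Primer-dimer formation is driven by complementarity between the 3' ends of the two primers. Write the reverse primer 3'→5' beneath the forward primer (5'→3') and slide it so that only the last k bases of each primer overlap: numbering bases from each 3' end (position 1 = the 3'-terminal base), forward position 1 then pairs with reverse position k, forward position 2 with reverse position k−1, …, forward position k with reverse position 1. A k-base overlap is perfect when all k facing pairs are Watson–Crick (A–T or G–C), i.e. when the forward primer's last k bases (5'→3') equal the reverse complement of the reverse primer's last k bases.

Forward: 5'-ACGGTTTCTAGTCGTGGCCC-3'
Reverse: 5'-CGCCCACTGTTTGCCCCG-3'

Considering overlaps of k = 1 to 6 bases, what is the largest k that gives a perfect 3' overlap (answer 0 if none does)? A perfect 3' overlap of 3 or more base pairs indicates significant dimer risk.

Longest perfect overlap: 1 complementary base pair; below the dimer-risk threshold (threshold 3).

Last 6 bases (5'→3') — forward …TGGCCC, reverse …GCCCCG.
Reverse complement of the reverse primer's last 6 bases: CGGGGC; its first k bases are the reverse complement of the reverse primer's last k bases, so a perfect k-base overlap needs the forward primer's last k bases to equal them.
Comparing (forward last k vs required): k=1: C vs C ✓; k=2: CC vs CG ✗; k=3: CCC vs CGG ✗; k=4: GCCC vs CGGG ✗; k=5: GGCCC vs CGGGG ✗; k=6: TGGCCC vs CGGGGC ✗.
Only k = 1 is perfect, so the longest perfect 3' overlap is 1.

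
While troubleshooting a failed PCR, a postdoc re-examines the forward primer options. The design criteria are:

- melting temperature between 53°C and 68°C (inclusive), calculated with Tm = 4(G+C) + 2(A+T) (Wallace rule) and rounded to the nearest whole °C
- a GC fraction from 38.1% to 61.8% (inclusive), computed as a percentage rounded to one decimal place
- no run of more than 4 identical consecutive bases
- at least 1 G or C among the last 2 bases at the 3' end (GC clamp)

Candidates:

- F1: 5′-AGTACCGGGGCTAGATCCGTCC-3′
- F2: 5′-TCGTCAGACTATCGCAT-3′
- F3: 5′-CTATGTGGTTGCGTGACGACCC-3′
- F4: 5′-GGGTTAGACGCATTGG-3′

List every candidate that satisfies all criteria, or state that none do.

None of the candidates satisfy all criteria.

F1 (22 nt, A=4 T=4 G=7 C=7): Tm = 2·8 + 4·14 = 72°C, outside 53–68°C ✗; GC 14/22 = 63.6%, outside 38.1–61.8% ✗; longest run = 4 ✓; 3' end CC has 2 G/C ✓ — fails.
F2 (17 nt, A=4 T=5 G=3 C=5): Tm = 2·9 + 4·8 = 50°C, outside 53–68°C ✗; GC 8/17 = 47.1% ✓; longest run = 1 ✓; 3' end AT has 0 G/C, need ≥1 ✗ — fails.
F3 (22 nt, A=3 T=6 G=7 C=6): Tm = 2·9 + 4·13 = 70°C, outside 53–68°C ✗; GC 13/22 = 59.1% ✓; longest run = 3 ✓; 3' end CC has 2 G/C ✓ — fails.
F4 (16 nt, A=3 T=4 G=7 C=2): Tm = 2·7 + 4·9 = 50°C, outside 53–68°C ✗; GC 9/16 = 56.3% ✓; longest run = 3 ✓; 3' end GG has 2 G/C ✓ — fails.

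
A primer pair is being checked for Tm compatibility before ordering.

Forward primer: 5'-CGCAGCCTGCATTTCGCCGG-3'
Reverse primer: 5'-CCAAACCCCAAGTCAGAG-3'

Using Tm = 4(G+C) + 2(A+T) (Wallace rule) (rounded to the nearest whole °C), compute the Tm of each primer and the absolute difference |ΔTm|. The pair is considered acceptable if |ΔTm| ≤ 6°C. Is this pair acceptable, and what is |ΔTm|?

|ΔTm| = 12°C; the pair is not acceptable.

Forward: A=2 T=4 G=6 C=8 → Tm = 2·6 + 4·14 = 68°C.
Reverse: A=7 T=1 G=3 C=7 → Tm = 2·8 + 4·10 = 56°C.
|ΔTm| = |68 − 56| = 12°C, > 6°C.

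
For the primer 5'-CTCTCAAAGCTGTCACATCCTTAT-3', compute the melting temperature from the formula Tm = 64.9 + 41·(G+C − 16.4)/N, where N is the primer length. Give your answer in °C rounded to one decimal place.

54.0°C

Base counts: A=6, T=8, G=2, C=8; G+C = 10, N = 24.
Tm = 64.9 + 41·(10 − 16.4)/24 = 64.9 + -262.40/24 = 54.0°C.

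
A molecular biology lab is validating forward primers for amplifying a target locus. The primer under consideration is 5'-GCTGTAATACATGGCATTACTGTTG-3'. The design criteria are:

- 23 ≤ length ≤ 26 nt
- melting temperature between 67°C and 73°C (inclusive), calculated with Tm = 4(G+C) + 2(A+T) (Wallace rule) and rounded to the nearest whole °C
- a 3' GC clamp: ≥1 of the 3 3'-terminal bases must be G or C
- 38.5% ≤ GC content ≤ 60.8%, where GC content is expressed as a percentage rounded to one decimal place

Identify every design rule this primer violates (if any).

Meets all criteria.

Base counts: A=6, T=9, G=6, C=4 (length 25).
length: length 25 ✓
Tm: Tm = 2·15 + 4·10 = 70°C ✓
GC clamp: 3' end TTG has 1 G/C ✓
GC content: GC 10/25 = 40.0% ✓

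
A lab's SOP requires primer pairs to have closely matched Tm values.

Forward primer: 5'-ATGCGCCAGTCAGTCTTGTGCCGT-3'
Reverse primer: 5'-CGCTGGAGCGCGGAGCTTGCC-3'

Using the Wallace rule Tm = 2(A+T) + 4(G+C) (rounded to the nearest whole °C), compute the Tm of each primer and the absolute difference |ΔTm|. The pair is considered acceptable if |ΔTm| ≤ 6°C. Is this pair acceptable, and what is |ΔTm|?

|ΔTm| = 2°C; the pair is acceptable.

Forward: A=3 T=7 G=7 C=7 → Tm = 2·10 + 4·14 = 76°C.
Reverse: A=2 T=3 G=9 C=7 → Tm = 2·5 + 4·16 = 74°C.
|ΔTm| = |76 − 74| = 2°C, ≤ 6°C.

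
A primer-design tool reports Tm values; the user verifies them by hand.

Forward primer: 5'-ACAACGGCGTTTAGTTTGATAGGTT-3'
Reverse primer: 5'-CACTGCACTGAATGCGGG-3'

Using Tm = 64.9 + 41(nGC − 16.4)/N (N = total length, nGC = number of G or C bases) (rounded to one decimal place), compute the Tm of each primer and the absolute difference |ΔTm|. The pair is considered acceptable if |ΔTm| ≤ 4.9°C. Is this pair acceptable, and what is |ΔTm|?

|ΔTm| = 1.8°C; the pair is acceptable.

Forward: G+C = 10, N = 25 → Tm = 64.9 + 41·(10 − 16.4)/25 = 54.4°C.
Reverse: G+C = 11, N = 18 → Tm = 64.9 + 41·(11 − 16.4)/18 = 52.6°C.
|ΔTm| = |54.4 − 52.6| = 1.8°C, ≤ 4.9°C.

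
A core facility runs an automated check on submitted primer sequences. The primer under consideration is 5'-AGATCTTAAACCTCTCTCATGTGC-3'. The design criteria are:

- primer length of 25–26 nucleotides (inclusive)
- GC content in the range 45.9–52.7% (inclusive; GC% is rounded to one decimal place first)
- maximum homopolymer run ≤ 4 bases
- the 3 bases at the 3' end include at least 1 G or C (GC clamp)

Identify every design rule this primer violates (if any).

Base counts: A=6, T=8, G=3, C=7 (length 24).
length: length 24, outside 25–26 ✗
GC content: GC 10/24 = 41.7%, outside 45.9–52.7% ✗
homopolymer run: longest run = 3 ✓
GC clamp: 3' end TGC has 2 G/C ✓

Fails: length, GC content.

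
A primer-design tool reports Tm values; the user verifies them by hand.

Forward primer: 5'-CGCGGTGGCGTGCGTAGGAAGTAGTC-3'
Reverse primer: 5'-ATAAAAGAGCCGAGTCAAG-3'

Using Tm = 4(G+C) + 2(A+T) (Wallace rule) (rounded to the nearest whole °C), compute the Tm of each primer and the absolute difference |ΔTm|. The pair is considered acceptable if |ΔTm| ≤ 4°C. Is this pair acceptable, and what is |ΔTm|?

Forward: A=4 T=5 G=12 C=5 → Tm = 2·9 + 4·17 = 86°C.
Reverse: A=9 T=2 G=5 C=3 → Tm = 2·11 + 4·8 = 54°C.
|ΔTm| = |86 − 54| = 32°C, > 4°C.

|ΔTm| = 32°C; the pair is not acceptable.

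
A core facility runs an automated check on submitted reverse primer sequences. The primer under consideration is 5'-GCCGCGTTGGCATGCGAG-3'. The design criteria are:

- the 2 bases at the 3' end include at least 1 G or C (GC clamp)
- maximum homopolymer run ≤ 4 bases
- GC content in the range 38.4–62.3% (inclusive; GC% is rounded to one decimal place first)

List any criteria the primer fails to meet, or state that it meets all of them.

Fails: GC content.

Base counts: A=2, T=3, G=8, C=5 (length 18).
GC clamp: 3' end AG has 1 G/C ✓
homopolymer run: longest run = 2 ✓
GC content: GC 13/18 = 72.2%, outside 38.4–62.3% ✗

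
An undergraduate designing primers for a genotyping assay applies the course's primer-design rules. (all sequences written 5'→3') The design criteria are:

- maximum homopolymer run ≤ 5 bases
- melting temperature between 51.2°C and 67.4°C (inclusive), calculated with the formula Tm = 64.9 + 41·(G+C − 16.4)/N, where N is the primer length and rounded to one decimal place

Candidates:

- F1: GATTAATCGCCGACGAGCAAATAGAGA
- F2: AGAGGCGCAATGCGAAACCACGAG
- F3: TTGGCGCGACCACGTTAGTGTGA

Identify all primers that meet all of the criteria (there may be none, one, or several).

F1, F2 and F3.

F1 (27 nt, A=11 T=4 G=7 C=5): longest run = 3 ✓; Tm = 64.9 + 41·(12 − 16.4)/27 = 58.2°C ✓ — passes.
F2 (24 nt, A=9 T=1 G=8 C=6): longest run = 3 ✓; Tm = 64.9 + 41·(14 − 16.4)/24 = 60.8°C ✓ — passes.
F3 (23 nt, A=4 T=6 G=8 C=5): longest run = 2 ✓; Tm = 64.9 + 41·(13 − 16.4)/23 = 58.8°C ✓ — passes.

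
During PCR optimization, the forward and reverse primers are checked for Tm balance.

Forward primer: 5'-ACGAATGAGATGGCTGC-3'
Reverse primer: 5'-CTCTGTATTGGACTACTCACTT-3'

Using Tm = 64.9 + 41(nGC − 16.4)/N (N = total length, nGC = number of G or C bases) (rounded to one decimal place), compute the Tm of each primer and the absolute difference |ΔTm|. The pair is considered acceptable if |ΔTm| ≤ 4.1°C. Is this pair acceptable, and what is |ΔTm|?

|ΔTm| = 4.0°C; the pair is acceptable.

Forward: G+C = 9, N = 17 → Tm = 64.9 + 41·(9 − 16.4)/17 = 47.1°C.
Reverse: G+C = 9, N = 22 → Tm = 64.9 + 41·(9 − 16.4)/22 = 51.1°C.
|ΔTm| = |47.1 − 51.1| = 4.0°C, ≤ 4.1°C.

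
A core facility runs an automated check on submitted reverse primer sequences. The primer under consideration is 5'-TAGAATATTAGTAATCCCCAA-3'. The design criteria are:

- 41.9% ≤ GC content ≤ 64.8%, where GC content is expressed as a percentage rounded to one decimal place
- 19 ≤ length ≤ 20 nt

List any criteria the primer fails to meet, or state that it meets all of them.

Fails: GC content, length.

Base counts: A=9, T=6, G=2, C=4 (length 21).
GC content: GC 6/21 = 28.6%, outside 41.9–64.8% ✗
length: length 21, outside 19–20 ✗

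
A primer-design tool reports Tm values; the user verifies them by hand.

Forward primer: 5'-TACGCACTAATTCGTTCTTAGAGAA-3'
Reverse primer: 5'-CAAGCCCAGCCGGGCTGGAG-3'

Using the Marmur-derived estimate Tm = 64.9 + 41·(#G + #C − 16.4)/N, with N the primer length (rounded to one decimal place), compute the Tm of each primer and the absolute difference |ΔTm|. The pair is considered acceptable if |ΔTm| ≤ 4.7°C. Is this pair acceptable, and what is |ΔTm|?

|ΔTm| = 9.2°C; the pair is not acceptable.

Forward: G+C = 9, N = 25 → Tm = 64.9 + 41·(9 − 16.4)/25 = 52.8°C.
Reverse: G+C = 15, N = 20 → Tm = 64.9 + 41·(15 − 16.4)/20 = 62.0°C.
|ΔTm| = |52.8 − 62.0| = 9.2°C, > 4.7°C.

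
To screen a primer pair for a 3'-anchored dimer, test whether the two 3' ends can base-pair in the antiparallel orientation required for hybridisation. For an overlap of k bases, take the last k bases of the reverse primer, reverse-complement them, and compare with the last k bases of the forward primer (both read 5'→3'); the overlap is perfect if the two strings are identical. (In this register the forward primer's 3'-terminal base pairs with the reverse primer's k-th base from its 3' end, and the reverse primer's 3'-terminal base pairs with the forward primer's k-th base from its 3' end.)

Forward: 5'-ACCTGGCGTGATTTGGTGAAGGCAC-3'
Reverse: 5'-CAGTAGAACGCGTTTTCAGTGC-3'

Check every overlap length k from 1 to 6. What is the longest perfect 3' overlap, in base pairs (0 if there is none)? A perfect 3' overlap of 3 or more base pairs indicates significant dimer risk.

Longest perfect overlap: 4 complementary base pairs; significant dimer risk (threshold 3).

Last 6 bases (5'→3') — forward …AGGCAC, reverse …CAGTGC.
Reverse complement of the reverse primer's last 6 bases: GCACTG; its first k bases are the reverse complement of the reverse primer's last k bases, so a perfect k-base overlap needs the forward primer's last k bases to equal them.
Comparing (forward last k vs required): k=1: C vs G ✗; k=2: AC vs GC ✗; k=3: CAC vs GCA ✗; k=4: GCAC vs GCAC ✓; k=5: GGCAC vs GCACT ✗; k=6: AGGCAC vs GCACTG ✗.
Only k = 4 is perfect, so the longest perfect 3' overlap is 4.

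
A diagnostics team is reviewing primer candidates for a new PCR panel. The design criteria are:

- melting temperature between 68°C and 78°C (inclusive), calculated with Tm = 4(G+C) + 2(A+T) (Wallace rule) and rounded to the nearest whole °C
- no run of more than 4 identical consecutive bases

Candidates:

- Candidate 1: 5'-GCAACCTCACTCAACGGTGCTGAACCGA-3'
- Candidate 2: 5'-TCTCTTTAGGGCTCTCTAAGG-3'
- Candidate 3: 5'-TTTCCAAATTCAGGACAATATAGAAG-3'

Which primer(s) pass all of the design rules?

Candidate 1 (28 nt, A=8 T=4 G=6 C=10): Tm = 2·12 + 4·16 = 88°C, outside 68–78°C ✗; longest run = 2 ✓ — fails.
Candidate 2 (21 nt, A=3 T=8 G=5 C=5): Tm = 2·11 + 4·10 = 62°C, outside 68–78°C ✗; longest run = 3 ✓ — fails.
Candidate 3 (26 nt, A=11 T=7 G=4 C=4): Tm = 2·18 + 4·8 = 68°C ✓; longest run = 3 ✓ — passes.

Candidate 3 only.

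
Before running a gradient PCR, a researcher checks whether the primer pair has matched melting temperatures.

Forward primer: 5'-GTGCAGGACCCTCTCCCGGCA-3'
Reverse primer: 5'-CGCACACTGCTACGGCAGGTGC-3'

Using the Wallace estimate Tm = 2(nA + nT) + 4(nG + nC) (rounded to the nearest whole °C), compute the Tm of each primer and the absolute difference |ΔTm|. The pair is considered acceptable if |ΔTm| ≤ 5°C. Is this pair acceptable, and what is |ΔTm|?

|ΔTm| = 2°C; the pair is acceptable.

Forward: A=3 T=3 G=6 C=9 → Tm = 2·6 + 4·15 = 72°C.
Reverse: A=4 T=3 G=7 C=8 → Tm = 2·7 + 4·15 = 74°C.
|ΔTm| = |72 − 74| = 2°C, ≤ 5°C.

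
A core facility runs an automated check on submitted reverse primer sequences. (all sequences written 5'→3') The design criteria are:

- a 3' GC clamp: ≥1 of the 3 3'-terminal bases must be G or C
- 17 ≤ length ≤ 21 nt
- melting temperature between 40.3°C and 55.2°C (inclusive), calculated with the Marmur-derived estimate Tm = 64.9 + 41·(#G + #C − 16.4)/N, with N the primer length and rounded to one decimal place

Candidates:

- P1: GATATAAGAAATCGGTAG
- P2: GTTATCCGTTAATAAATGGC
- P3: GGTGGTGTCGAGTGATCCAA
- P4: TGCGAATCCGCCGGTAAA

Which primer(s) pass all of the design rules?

P1, P2 and P3.

P1 (18 nt, A=8 T=4 G=5 C=1): 3' end TAG has 1 G/C ✓; length 18 ✓; Tm = 64.9 + 41·(6 − 16.4)/18 = 41.2°C ✓ — passes.
P2 (20 nt, A=6 T=7 G=4 C=3): 3' end GGC has 3 G/C ✓; length 20 ✓; Tm = 64.9 + 41·(7 − 16.4)/20 = 45.6°C ✓ — passes.
P3 (20 nt, A=4 T=5 G=8 C=3): 3' end CAA has 1 G/C ✓; length 20 ✓; Tm = 64.9 + 41·(11 − 16.4)/20 = 53.8°C ✓ — passes.
P4 (18 nt, A=5 T=3 G=5 C=5): 3' end AAA has 0 G/C, need ≥1 ✗; length 18 ✓; Tm = 64.9 + 41·(10 − 16.4)/18 = 50.3°C ✓ — fails.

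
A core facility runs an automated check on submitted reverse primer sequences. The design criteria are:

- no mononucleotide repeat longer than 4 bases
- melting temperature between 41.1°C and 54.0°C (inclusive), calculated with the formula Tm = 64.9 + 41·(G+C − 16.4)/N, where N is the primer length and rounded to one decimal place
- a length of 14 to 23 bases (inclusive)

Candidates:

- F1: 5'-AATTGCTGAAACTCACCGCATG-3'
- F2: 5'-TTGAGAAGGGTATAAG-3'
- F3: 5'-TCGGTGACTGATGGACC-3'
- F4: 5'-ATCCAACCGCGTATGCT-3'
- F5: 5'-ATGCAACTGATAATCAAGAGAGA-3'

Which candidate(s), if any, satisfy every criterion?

F1, F3, F4 and F5.

F1 (22 nt, A=7 T=5 G=4 C=6): longest run = 3 ✓; Tm = 64.9 + 41·(10 − 16.4)/22 = 53.0°C ✓; length 22 ✓ — passes.
F2 (16 nt, A=6 T=4 G=6 C=0): longest run = 3 ✓; Tm = 64.9 + 41·(6 − 16.4)/16 = 38.3°C, outside 41.1–54.0°C ✗; length 16 ✓ — fails.
F3 (17 nt, A=3 T=4 G=6 C=4): longest run = 2 ✓; Tm = 64.9 + 41·(10 − 16.4)/17 = 49.5°C ✓; length 17 ✓ — passes.
F4 (17 nt, A=4 T=4 G=3 C=6): longest run = 2 ✓; Tm = 64.9 + 41·(9 − 16.4)/17 = 47.1°C ✓; length 17 ✓ — passes.
F5 (23 nt, A=11 T=4 G=5 C=3): longest run = 2 ✓; Tm = 64.9 + 41·(8 − 16.4)/23 = 49.9°C ✓; length 23 ✓ — passes.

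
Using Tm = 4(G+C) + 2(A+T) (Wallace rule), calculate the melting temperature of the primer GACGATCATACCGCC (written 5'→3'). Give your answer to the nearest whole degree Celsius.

Base counts: A=4, T=2, G=3, C=6 (length 15).
Tm = 2·(4+2) + 4·(3+6) = 2·6 + 4·9 = 12 + 36 = 48°C.

48°C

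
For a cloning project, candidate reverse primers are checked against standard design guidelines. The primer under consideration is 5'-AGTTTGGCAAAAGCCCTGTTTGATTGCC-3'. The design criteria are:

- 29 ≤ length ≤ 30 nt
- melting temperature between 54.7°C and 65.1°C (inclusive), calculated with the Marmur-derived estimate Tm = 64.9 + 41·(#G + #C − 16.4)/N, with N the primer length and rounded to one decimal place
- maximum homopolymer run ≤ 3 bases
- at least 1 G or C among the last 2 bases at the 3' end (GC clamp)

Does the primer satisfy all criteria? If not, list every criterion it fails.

Fails: length, homopolymer run.

Base counts: A=6, T=9, G=7, C=6 (length 28).
length: length 28, outside 29–30 ✗
Tm: Tm = 64.9 + 41·(13 − 16.4)/28 = 59.9°C ✓
homopolymer run: longest run = 4, exceeds 3 ✗
GC clamp: 3' end CC has 2 G/C ✓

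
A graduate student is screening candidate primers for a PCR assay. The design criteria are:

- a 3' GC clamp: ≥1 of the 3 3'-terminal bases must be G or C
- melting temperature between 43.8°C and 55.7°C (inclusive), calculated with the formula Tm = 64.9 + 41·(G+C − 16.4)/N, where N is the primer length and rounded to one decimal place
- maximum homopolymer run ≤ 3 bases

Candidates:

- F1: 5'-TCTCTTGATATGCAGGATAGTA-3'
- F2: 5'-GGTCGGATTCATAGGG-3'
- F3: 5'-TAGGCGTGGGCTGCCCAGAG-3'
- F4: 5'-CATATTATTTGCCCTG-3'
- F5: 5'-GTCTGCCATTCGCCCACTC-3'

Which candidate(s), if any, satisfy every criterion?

F1 (22 nt, A=6 T=8 G=5 C=3): 3' end GTA has 1 G/C ✓; Tm = 64.9 + 41·(8 − 16.4)/22 = 49.2°C ✓; longest run = 2 ✓ — passes.
F2 (16 nt, A=3 T=4 G=7 C=2): 3' end GGG has 3 G/C ✓; Tm = 64.9 + 41·(9 − 16.4)/16 = 45.9°C ✓; longest run = 3 ✓ — passes.
F3 (20 nt, A=3 T=3 G=9 C=5): 3' end GAG has 2 G/C ✓; Tm = 64.9 + 41·(14 − 16.4)/20 = 60.0°C, outside 43.8–55.7°C ✗; longest run = 3 ✓ — fails.
F4 (16 nt, A=3 T=7 G=2 C=4): 3' end CTG has 2 G/C ✓; Tm = 64.9 + 41·(6 − 16.4)/16 = 38.3°C, outside 43.8–55.7°C ✗; longest run = 3 ✓ — fails.
F5 (19 nt, A=2 T=5 G=3 C=9): 3' end CTC has 2 G/C ✓; Tm = 64.9 + 41·(12 − 16.4)/19 = 55.4°C ✓; longest run = 3 ✓ — passes.

F1, F2 and F5.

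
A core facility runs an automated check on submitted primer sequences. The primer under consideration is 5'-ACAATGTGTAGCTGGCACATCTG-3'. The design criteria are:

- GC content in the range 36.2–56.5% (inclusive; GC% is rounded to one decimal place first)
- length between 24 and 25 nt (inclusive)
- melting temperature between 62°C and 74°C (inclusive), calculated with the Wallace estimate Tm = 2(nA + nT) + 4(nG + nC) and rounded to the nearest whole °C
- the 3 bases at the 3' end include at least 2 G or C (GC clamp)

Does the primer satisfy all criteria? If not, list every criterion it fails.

Fails: length.

Base counts: A=6, T=6, G=6, C=5 (length 23).
GC content: GC 11/23 = 47.8% ✓
length: length 23, outside 24–25 ✗
Tm: Tm = 2·12 + 4·11 = 68°C ✓
GC clamp: 3' end CTG has 2 G/C ✓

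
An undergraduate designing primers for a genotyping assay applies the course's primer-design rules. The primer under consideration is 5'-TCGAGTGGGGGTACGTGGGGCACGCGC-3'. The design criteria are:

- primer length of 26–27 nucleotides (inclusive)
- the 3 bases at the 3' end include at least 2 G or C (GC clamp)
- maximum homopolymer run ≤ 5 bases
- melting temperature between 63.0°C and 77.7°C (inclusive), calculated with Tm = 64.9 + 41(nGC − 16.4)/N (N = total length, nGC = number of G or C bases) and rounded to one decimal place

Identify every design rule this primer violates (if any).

Base counts: A=3, T=4, G=14, C=6 (length 27).
length: length 27 ✓
GC clamp: 3' end CGC has 3 G/C ✓
homopolymer run: longest run = 5 ✓
Tm: Tm = 64.9 + 41·(20 − 16.4)/27 = 70.4°C ✓

Meets all criteria.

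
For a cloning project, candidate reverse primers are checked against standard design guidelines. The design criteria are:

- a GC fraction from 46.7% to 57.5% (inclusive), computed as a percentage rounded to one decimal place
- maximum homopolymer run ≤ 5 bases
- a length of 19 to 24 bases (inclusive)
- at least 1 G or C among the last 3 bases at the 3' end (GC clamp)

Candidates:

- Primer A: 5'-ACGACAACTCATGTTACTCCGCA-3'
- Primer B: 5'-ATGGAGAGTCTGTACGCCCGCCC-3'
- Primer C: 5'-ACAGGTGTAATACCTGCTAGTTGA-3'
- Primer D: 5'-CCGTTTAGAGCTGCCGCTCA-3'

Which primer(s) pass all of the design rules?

Primer A (23 nt, A=7 T=5 G=3 C=8): GC 11/23 = 47.8% ✓; longest run = 2 ✓; length 23 ✓; 3' end GCA has 2 G/C ✓ — passes.
Primer B (23 nt, A=4 T=4 G=7 C=8): GC 15/23 = 65.2%, outside 46.7–57.5% ✗; longest run = 3 ✓; length 23 ✓; 3' end CCC has 3 G/C ✓ — fails.
Primer C (24 nt, A=7 T=7 G=6 C=4): GC 10/24 = 41.7%, outside 46.7–57.5% ✗; longest run = 2 ✓; length 24 ✓; 3' end TGA has 1 G/C ✓ — fails.
Primer D (20 nt, A=3 T=5 G=5 C=7): GC 12/20 = 60.0%, outside 46.7–57.5% ✗; longest run = 3 ✓; length 20 ✓; 3' end TCA has 1 G/C ✓ — fails.

Primer A only.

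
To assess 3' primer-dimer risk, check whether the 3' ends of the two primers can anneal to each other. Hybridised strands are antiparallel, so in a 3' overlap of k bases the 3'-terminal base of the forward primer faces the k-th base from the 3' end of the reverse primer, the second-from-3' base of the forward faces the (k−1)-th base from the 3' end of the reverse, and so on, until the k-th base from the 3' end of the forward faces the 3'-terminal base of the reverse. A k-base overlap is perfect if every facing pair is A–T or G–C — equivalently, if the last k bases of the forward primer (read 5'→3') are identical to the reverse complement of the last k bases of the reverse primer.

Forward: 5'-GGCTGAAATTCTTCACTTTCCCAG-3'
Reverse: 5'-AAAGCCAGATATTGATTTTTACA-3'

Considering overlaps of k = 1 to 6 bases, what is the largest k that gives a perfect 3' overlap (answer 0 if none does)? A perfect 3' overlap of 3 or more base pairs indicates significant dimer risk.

Last 6 bases (5'→3') — forward …TCCCAG, reverse …TTTACA.
Reverse complement of the reverse primer's last 6 bases: TGTAAA; its first k bases are the reverse complement of the reverse primer's last k bases, so a perfect k-base overlap needs the forward primer's last k bases to equal them.
Comparing (forward last k vs required): k=1: G vs T ✗; k=2: AG vs TG ✗; k=3: CAG vs TGT ✗; k=4: CCAG vs TGTA ✗; k=5: CCCAG vs TGTAA ✗; k=6: TCCCAG vs TGTAAA ✗.
No overlap length from 1 to 6 is perfect, so the longest perfect 3' overlap is 0.

Longest perfect overlap: 0 complementary base pairs; below the dimer-risk threshold (threshold 3).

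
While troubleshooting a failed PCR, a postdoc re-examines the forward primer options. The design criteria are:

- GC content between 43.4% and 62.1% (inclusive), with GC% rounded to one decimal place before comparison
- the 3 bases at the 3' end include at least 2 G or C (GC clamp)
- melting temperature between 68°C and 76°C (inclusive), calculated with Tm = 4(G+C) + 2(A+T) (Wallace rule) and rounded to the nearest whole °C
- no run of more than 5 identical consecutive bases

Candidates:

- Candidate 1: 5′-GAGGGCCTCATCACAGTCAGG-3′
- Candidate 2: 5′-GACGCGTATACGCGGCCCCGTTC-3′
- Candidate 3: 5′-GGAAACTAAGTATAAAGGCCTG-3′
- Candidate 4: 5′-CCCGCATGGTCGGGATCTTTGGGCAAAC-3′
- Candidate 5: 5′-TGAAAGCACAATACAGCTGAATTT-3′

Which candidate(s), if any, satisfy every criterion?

Candidate 1 only.

Candidate 1 (21 nt, A=5 T=3 G=7 C=6): GC 13/21 = 61.9% ✓; 3' end AGG has 2 G/C ✓; Tm = 2·8 + 4·13 = 68°C ✓; longest run = 3 ✓ — passes.
Candidate 2 (23 nt, A=3 T=4 G=7 C=9): GC 16/23 = 69.6%, outside 43.4–62.1% ✗; 3' end TTC has 1 G/C, need ≥2 ✗; Tm = 2·7 + 4·16 = 78°C, outside 68–76°C ✗; longest run = 4 ✓ — fails.
Candidate 3 (22 nt, A=9 T=4 G=6 C=3): GC 9/22 = 40.9%, outside 43.4–62.1% ✗; 3' end CTG has 2 G/C ✓; Tm = 2·13 + 4·9 = 62°C, outside 68–76°C ✗; longest run = 3 ✓ — fails.
Candidate 4 (28 nt, A=5 T=6 G=9 C=8): GC 17/28 = 60.7% ✓; 3' end AAC has 1 G/C, need ≥2 ✗; Tm = 2·11 + 4·17 = 90°C, outside 68–76°C ✗; longest run = 3 ✓ — fails.
Candidate 5 (24 nt, A=10 T=6 G=4 C=4): GC 8/24 = 33.3%, outside 43.4–62.1% ✗; 3' end TTT has 0 G/C, need ≥2 ✗; Tm = 2·16 + 4·8 = 64°C, outside 68–76°C ✗; longest run = 3 ✓ — fails.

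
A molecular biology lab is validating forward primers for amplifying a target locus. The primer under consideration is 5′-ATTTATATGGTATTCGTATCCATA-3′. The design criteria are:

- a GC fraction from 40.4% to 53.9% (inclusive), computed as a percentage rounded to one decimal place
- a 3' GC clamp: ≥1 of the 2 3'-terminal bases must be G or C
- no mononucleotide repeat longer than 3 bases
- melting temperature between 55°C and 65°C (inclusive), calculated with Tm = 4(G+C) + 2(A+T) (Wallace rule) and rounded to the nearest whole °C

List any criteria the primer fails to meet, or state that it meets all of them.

Base counts: A=7, T=11, G=3, C=3 (length 24).
GC content: GC 6/24 = 25.0%, outside 40.4–53.9% ✗
GC clamp: 3' end TA has 0 G/C, need ≥1 ✗
homopolymer run: longest run = 3 ✓
Tm: Tm = 2·18 + 4·6 = 60°C ✓

Fails: GC content, GC clamp.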